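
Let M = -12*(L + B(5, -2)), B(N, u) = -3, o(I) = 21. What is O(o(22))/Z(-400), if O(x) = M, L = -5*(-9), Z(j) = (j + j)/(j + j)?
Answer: -504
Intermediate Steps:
Z(j) = 1 (Z(j) = (2*j)/((2*j)) = (2*j)*(1/(2*j)) = 1)
L = 45
M = -504 (M = -12*(45 - 3) = -12*42 = -504)
O(x) = -504
O(o(22))/Z(-400) = -504/1 = -504*1 = -504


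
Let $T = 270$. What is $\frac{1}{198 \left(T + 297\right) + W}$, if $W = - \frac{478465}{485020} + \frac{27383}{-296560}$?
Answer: $\frac{7191876560}{807395455140807} \approx 8.9075 \cdot 10^{-6}$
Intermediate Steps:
$W = - \frac{7758744153}{7191876560}$ ($W = \left(-478465\right) \frac{1}{485020} + 27383 \left(- \frac{1}{296560}\right) = - \frac{95693}{97004} - \frac{27383}{296560} = - \frac{7758744153}{7191876560} \approx -1.0788$)
$\frac{1}{198 \left(T + 297\right) + W} = \frac{1}{198 \left(270 + 297\right) - \frac{7758744153}{7191876560}} = \frac{1}{198 \cdot 567 - \frac{7758744153}{7191876560}} = \frac{1}{112266 - \frac{7758744153}{7191876560}} = \frac{1}{\frac{807395455140807}{7191876560}} = \frac{7191876560}{807395455140807}$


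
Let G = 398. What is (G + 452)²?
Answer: 722500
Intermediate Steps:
(G + 452)² = (398 + 452)² = 850² = 722500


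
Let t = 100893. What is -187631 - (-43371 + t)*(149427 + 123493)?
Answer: -15699091871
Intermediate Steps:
-187631 - (-43371 + t)*(149427 + 123493) = -187631 - (-43371 + 100893)*(149427 + 123493) = -187631 - 57522*272920 = -187631 - 1*15698904240 = -187631 - 15698904240 = -15699091871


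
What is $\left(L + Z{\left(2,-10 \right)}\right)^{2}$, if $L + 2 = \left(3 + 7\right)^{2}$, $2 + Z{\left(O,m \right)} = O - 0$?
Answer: $9604$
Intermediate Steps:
$Z{\left(O,m \right)} = -2 + O$ ($Z{\left(O,m \right)} = -2 + \left(O - 0\right) = -2 + \left(O + 0\right) = -2 + O$)
$L = 98$ ($L = -2 + \left(3 + 7\right)^{2} = -2 + 10^{2} = -2 + 100 = 98$)
$\left(L + Z{\left(2,-10 \right)}\right)^{2} = \left(98 + \left(-2 + 2\right)\right)^{2} = \left(98 + 0\right)^{2} = 98^{2} = 9604$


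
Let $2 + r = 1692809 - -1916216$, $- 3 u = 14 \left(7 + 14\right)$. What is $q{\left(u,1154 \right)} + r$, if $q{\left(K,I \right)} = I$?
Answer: $3610177$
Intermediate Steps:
$u = -98$ ($u = - \frac{14 \left(7 + 14\right)}{3} = - \frac{14 \cdot 21}{3} = \left(- \frac{1}{3}\right) 294 = -98$)
$r = 3609023$ ($r = -2 + \left(1692809 - -1916216\right) = -2 + \left(1692809 + 1916216\right) = -2 + 3609025 = 3609023$)
$q{\left(u,1154 \right)} + r = 1154 + 3609023 = 3610177$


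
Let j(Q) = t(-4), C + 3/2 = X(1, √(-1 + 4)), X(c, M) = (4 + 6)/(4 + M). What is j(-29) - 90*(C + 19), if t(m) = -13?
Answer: -24244/13 + 900*√3/13 ≈ -1745.0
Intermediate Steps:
X(c, M) = 10/(4 + M)
C = -3/2 + 10/(4 + √3) (C = -3/2 + 10/(4 + √(-1 + 4)) = -3/2 + 10/(4 + √3) ≈ 0.24458)
j(Q) = -13
j(-29) - 90*(C + 19) = -13 - 90*((41/26 - 10*√3/13) + 19) = -13 - 90*(535/26 - 10*√3/13) = -13 + (-24075/13 + 900*√3/13) = -24244/13 + 900*√3/13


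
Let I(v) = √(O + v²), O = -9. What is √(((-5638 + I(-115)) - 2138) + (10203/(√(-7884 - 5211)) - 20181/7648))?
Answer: √(-60201229929650550 + 30957205766400*√826 - 18090284675520*I*√1455)/2781960 ≈ 0.50924 - 87.544*I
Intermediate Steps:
I(v) = √(-9 + v²)
√(((-5638 + I(-115)) - 2138) + (10203/(√(-7884 - 5211)) - 20181/7648)) = √(((-5638 + √(-9 + (-115)²)) - 2138) + (10203/(√(-7884 - 5211)) - 20181/7648)) = √(((-5638 + √(-9 + 13225)) - 2138) + (10203/(√(-13095)) - 20181*1/7648)) = √(((-5638 + √13216) - 2138) + (10203/((3*I*√1455)) - 20181/7648)) = √(((-5638 + 4*√826) - 2138) + (10203*(-I*√1455/4365) - 20181/7648)) = √((-7776 + 4*√826) + (-3401*I*√1455/1455 - 20181/7648)) = √((-7776 + 4*√826) + (-20181/7648 - 3401*I*√1455/1455)) = √(-59491029/7648 + 4*√826 - 3401*I*√1455/1455)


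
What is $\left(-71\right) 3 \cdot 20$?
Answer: $-4260$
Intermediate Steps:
$\left(-71\right) 3 \cdot 20 = \left(-213\right) 20 = -4260$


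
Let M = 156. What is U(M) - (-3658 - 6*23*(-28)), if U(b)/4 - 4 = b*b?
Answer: 97154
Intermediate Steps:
U(b) = 16 + 4*b**2 (U(b) = 16 + 4*(b*b) = 16 + 4*b**2)
U(M) - (-3658 - 6*23*(-28)) = (16 + 4*156**2) - (-3658 - 6*23*(-28)) = (16 + 4*24336) - (-3658 - 138*(-28)) = (16 + 97344) - (-3658 - 1*(-3864)) = 97360 - (-3658 + 3864) = 97360 - 1*206 = 97360 - 206 = 97154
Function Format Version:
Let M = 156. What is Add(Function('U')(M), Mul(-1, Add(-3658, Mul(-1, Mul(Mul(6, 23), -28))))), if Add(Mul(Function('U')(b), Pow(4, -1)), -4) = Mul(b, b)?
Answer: 97154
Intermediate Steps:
Function('U')(b) = Add(16, Mul(4, Pow(b, 2))) (Function('U')(b) = Add(16, Mul(4, Mul(b, b))) = Add(16, Mul(4, Pow(b, 2))))
Add(Function('U')(M), Mul(-1, Add(-3658, Mul(-1, Mul(Mul(6, 23), -28))))) = Add(Add(16, Mul(4, Pow(156, 2))), Mul(-1, Add(-3658, Mul(-1, Mul(Mul(6, 23), -28))))) = Add(Add(16, Mul(4, 24336)), Mul(-1, Add(-3658, Mul(-1, Mul(138, -28))))) = Add(Add(16, 97344), Mul(-1, Add(-3658, Mul(-1, -3864)))) = Add(97360, Mul(-1, Add(-3658, 3864))) = Add(97360, Mul(-1, 206)) = Add(97360, -206) = 97154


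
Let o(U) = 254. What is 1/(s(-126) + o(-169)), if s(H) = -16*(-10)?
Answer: 1/414 ≈ 0.0024155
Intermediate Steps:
s(H) = 160
1/(s(-126) + o(-169)) = 1/(160 + 254) = 1/414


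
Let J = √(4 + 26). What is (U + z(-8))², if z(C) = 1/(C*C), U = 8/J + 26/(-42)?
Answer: 22556189/9031680 - 811*√30/2520 ≈ 0.73474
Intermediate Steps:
J = √30 ≈ 5.4772
U = -13/21 + 4*√30/15 (U = 8/(√30) + 26/(-42) = 8*(√30/30) + 26*(-1/42) = 4*√30/15 - 13/21 = -13/21 + 4*√30/15 ≈ 0.84155)
z(C) = C⁻² (z(C) = 1/(C²) = C⁻²)
(U + z(-8))² = ((-13/21 + 4*√30/15) + (-8)⁻²)² = ((-13/21 + 4*√30/15) + 1/64)² = (-811/1344 + 4*√30/15)²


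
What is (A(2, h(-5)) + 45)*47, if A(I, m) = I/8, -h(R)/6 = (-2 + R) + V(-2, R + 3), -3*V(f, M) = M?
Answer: 8507/4 ≈ 2126.8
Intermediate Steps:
V(f, M) = -M/3
h(R) = 18 - 4*R (h(R) = -6*((-2 + R) - (R + 3)/3) = -6*((-2 + R) - (3 + R)/3) = -6*((-2 + R) + (-1 - R/3)) = -6*(-3 + 2*R/3) = 18 - 4*R)
A(I, m) = I/8 (A(I, m) = I*(⅛) = I/8)
(A(2, h(-5)) + 45)*47 = ((⅛)*2 + 45)*47 = (¼ + 45)*47 = (181/4)*47 = 8507/4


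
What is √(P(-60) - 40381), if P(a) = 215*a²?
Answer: √733619 ≈ 856.52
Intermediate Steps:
√(P(-60) - 40381) = √(215*(-60)² - 40381) = √(215*3600 - 40381) = √(774000 - 40381) = √733619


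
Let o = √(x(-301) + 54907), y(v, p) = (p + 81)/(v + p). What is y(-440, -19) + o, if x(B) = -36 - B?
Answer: -62/459 + 2*√13793 ≈ 234.75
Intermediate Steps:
y(v, p) = (81 + p)/(p + v)
o = 2*√13793 (o = √((-36 - 1*(-301)) + 54907) = √((-36 + 301) + 54907) = √(265 + 54907) = √55172 = 2*√13793 ≈ 234.89)
y(-440, -19) + o = (81 - 19)/(-19 - 440) + 2*√13793 = 62/(-459) + 2*√13793 = -1/459*62 + 2*√13793 = -62/459 + 2*√13793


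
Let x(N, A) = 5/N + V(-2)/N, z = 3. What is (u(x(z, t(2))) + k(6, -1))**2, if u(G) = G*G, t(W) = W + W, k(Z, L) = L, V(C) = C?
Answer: 0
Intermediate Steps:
t(W) = 2*W
x(N, A) = 3/N (x(N, A) = 5/N - 2/N = 3/N)
u(G) = G**2
(u(x(z, t(2))) + k(6, -1))**2 = ((3/3)**2 - 1)**2 = ((3*(1/3))**2 - 1)**2 = (1**2 - 1)**2 = (1 - 1)**2 = 0**2 = 0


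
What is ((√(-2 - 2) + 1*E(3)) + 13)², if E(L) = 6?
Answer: 357 + 76*I ≈ 357.0 + 76.0*I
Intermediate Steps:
((√(-2 - 2) + 1*E(3)) + 13)² = ((√(-2 - 2) + 1*6) + 13)² = ((√(-4) + 6) + 13)² = ((2*I + 6) + 13)² = ((6 + 2*I) + 13)² = (19 + 2*I)²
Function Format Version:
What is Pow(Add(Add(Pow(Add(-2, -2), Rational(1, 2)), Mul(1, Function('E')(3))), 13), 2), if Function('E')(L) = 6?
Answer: Add(357, Mul(76, I)) ≈ Add(357.00, Mul(76.000, I))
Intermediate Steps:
Pow(Add(Add(Pow(Add(-2, -2), Rational(1, 2)), Mul(1, Function('E')(3))), 13), 2) = Pow(Add(Add(Pow(Add(-2, -2), Rational(1, 2)), Mul(1, 6)), 13), 2) = Pow(Add(Add(Pow(-4, Rational(1, 2)), 6), 13), 2) = Pow(Add(Add(Mul(2, I), 6), 13), 2) = Pow(Add(Add(6, Mul(2, I)), 13), 2) = Pow(Add(19, Mul(2, I)), 2)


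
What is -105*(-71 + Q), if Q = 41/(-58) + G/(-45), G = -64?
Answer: 1284101/174 ≈ 7379.9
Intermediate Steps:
Q = 1867/2610 (Q = 41/(-58) - 64/(-45) = 41*(-1/58) - 64*(-1/45) = -41/58 + 64/45 = 1867/2610 ≈ 0.71533)
-105*(-71 + Q) = -105*(-71 + 1867/2610) = -105*(-183443/2610) = 1284101/174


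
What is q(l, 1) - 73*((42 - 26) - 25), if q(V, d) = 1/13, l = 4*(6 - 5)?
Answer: 8542/13 ≈ 657.08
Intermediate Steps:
l = 4 (l = 4*1 = 4)
q(V, d) = 1/13
q(l, 1) - 73*((42 - 26) - 25) = 1/13 - 73*((42 - 26) - 25) = 1/13 - 73*(16 - 25) = 1/13 - 73*(-9) = 1/13 + 657 = 8542/13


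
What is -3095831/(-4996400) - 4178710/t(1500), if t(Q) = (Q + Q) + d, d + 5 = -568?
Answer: -20870993062163/12126262800 ≈ -1721.1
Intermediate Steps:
d = -573 (d = -5 - 568 = -573)
t(Q) = -573 + 2*Q (t(Q) = (Q + Q) - 573 = 2*Q - 573 = -573 + 2*Q)
-3095831/(-4996400) - 4178710/t(1500) = -3095831/(-4996400) - 4178710/(-573 + 2*1500) = -3095831*(-1/4996400) - 4178710/(-573 + 3000) = 3095831/4996400 - 4178710/2427 = -20870993062163/12126262800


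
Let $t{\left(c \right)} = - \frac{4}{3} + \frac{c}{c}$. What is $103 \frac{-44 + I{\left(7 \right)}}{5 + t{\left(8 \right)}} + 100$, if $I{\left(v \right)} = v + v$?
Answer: $- \frac{3935}{7} \approx -562.14$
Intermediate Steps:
$I{\left(v \right)} = 2 v$
$t{\left(c \right)} = - \frac{1}{3}$ ($t{\left(c \right)} = \left(-4\right) \frac{1}{3} + 1 = - \frac{4}{3} + 1 = - \frac{1}{3}$)
$103 \frac{-44 + I{\left(7 \right)}}{5 + t{\left(8 \right)}} + 100 = 103 \frac{-44 + 2 \cdot 7}{5 - \frac{1}{3}} + 100 = 103 \frac{-44 + 14}{\frac{14}{3}} + 100 = 103 \left(\left(-30\right) \frac{3}{14}\right) + 100 = 103 \left(- \frac{45}{7}\right) + 100 = - \frac{4635}{7} + 100 = - \frac{3935}{7}$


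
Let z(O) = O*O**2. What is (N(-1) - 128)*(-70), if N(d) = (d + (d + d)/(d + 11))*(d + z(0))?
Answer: 8876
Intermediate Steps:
z(O) = O**3
N(d) = d*(d + 2*d/(11 + d)) (N(d) = (d + (d + d)/(d + 11))*(d + 0**3) = (d + (2*d)/(11 + d))*(d + 0) = (d + 2*d/(11 + d))*d = d*(d + 2*d/(11 + d)))
(N(-1) - 128)*(-70) = ((-1)**2*(13 - 1)/(11 - 1) - 128)*(-70) = (1*12/10 - 128)*(-70) = (1*(1/10)*12 - 128)*(-70) = (6/5 - 128)*(-70) = -634/5*(-70) = 8876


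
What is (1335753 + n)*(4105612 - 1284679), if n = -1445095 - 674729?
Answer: -2211811758243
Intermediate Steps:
n = -2119824
(1335753 + n)*(4105612 - 1284679) = (1335753 - 2119824)*(4105612 - 1284679) = -784071*2820933 = -2211811758243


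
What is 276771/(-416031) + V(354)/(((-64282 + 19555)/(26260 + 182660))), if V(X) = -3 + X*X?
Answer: -110018858855023/187957763 ≈ -5.8534e+5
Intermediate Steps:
V(X) = -3 + X**2
276771/(-416031) + V(354)/(((-64282 + 19555)/(26260 + 182660))) = 276771/(-416031) + (-3 + 354**2)/(((-64282 + 19555)/(26260 + 182660))) = 276771*(-1/416031) + (-3 + 125316)/((-44727/208920)) = -8387/12607 + 125313/((-44727*1/208920)) = -8387/12607 + 125313/(-14909/69640) = -8387/12607 + 125313*(-69640/14909) = -8387/12607 - 8726797320/14909 = -110018858855023/187957763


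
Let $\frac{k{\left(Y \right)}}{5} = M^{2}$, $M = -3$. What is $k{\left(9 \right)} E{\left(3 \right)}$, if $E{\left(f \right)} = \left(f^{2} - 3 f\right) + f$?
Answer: $135$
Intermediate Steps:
$E{\left(f \right)} = f^{2} - 2 f$
$k{\left(Y \right)} = 45$ ($k{\left(Y \right)} = 5 \left(-3\right)^{2} = 5 \cdot 9 = 45$)
$k{\left(9 \right)} E{\left(3 \right)} = 45 \cdot 3 \left(-2 + 3\right) = 45 \cdot 3 \cdot 1 = 45 \cdot 3 = 135$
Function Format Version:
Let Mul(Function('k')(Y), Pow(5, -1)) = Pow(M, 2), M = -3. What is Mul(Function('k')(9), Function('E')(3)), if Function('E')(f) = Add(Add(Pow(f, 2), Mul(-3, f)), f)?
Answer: 135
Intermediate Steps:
Function('E')(f) = Add(Pow(f, 2), Mul(-2, f))
Function('k')(Y) = 45 (Function('k')(Y) = Mul(5, Pow(-3, 2)) = Mul(5, 9) = 45)
Mul(Function('k')(9), Function('E')(3)) = Mul(45, Mul(3, Add(-2, 3))) = Mul(45, Mul(3, 1)) = Mul(45, 3) = 135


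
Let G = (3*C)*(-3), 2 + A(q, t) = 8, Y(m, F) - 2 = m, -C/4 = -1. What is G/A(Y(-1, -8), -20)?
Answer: -6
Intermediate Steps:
C = 4 (C = -4*(-1) = 4)
Y(m, F) = 2 + m
A(q, t) = 6 (A(q, t) = -2 + 8 = 6)
G = -36 (G = (3*4)*(-3) = 12*(-3) = -36)
G/A(Y(-1, -8), -20) = -36/6 = -36*⅙ = -6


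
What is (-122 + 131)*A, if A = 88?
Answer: 792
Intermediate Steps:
(-122 + 131)*A = (-122 + 131)*88 = 9*88 = 792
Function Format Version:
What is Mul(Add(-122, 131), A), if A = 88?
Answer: 792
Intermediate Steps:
Mul(Add(-122, 131), A) = Mul(Add(-122, 131), 88) = Mul(9, 88) = 792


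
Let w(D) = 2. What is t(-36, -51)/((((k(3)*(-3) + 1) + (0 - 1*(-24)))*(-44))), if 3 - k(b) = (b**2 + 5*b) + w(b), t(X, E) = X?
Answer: 9/1034 ≈ 0.0087041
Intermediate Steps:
k(b) = 1 - b**2 - 5*b (k(b) = 3 - ((b**2 + 5*b) + 2) = 3 - (2 + b**2 + 5*b) = 3 + (-2 - b**2 - 5*b) = 1 - b**2 - 5*b)
t(-36, -51)/((((k(3)*(-3) + 1) + (0 - 1*(-24)))*(-44))) = -36*(-1/(44*(((1 - 1*3**2 - 5*3)*(-3) + 1) + (0 - 1*(-24))))) = -36*(-1/(44*(((1 - 1*9 - 15)*(-3) + 1) + (0 + 24)))) = -36*(-1/(44*(((1 - 9 - 15)*(-3) + 1) + 24))) = -36*(-1/(44*((-23*(-3) + 1) + 24))) = -36*(-1/(44*((69 + 1) + 24))) = -36*(-1/(44*(70 + 24))) = -36/(94*(-44)) = -36/(-4136) = -36*(-1/4136) = 9/1034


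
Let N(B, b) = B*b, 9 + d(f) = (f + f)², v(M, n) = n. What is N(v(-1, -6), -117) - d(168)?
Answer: -112185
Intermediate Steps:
d(f) = -9 + 4*f² (d(f) = -9 + (f + f)² = -9 + (2*f)² = -9 + 4*f²)
N(v(-1, -6), -117) - d(168) = -6*(-117) - (-9 + 4*168²) = 702 - (-9 + 4*28224) = 702 - (-9 + 112896) = 702 - 1*112887 = 702 - 112887 = -112185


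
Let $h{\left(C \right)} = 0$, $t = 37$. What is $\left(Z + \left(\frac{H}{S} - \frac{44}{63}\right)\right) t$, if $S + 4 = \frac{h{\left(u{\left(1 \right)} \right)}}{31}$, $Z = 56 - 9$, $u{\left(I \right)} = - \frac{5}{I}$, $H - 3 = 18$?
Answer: $\frac{382765}{252} \approx 1518.9$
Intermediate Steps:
$H = 21$ ($H = 3 + 18 = 21$)
$Z = 47$ ($Z = 56 - 9 = 47$)
$S = -4$ ($S = -4 + \frac{0}{31} = -4 + 0 \cdot \frac{1}{31} = -4 + 0 = -4$)
$\left(Z + \left(\frac{H}{S} - \frac{44}{63}\right)\right) t = \left(47 + \left(\frac{21}{-4} - \frac{44}{63}\right)\right) 37 = \left(47 + \left(21 \left(- \frac{1}{4}\right) - \frac{44}{63}\right)\right) 37 = \left(47 - \frac{1499}{252}\right) 37 = \frac{10345}{252} \cdot 37 = \frac{382765}{252}$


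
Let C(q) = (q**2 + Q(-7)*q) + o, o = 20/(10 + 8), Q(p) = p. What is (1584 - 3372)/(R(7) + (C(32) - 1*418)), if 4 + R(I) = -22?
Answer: -8046/1607 ≈ -5.0068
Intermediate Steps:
o = 10/9 (o = 20/18 = 20*(1/18) = 10/9 ≈ 1.1111)
R(I) = -26 (R(I) = -4 - 22 = -26)
C(q) = 10/9 + q**2 - 7*q (C(q) = (q**2 - 7*q) + 10/9 = 10/9 + q**2 - 7*q)
(1584 - 3372)/(R(7) + (C(32) - 1*418)) = (1584 - 3372)/(-26 + ((10/9 + 32**2 - 7*32) - 1*418)) = -1788/(-26 + ((10/9 + 1024 - 224) - 418)) = -1788/(-26 + (7210/9 - 418)) = -1788/(-26 + 3448/9) = -1788/3214/9 = -1788*9/3214 = -8046/1607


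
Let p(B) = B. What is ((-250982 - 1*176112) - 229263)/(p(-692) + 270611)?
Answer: -50489/20763 ≈ -2.4317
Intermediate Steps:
((-250982 - 1*176112) - 229263)/(p(-692) + 270611) = ((-250982 - 1*176112) - 229263)/(-692 + 270611) = ((-250982 - 176112) - 229263)/269919 = (-427094 - 229263)*(1/269919) = -656357*1/269919 = -50489/20763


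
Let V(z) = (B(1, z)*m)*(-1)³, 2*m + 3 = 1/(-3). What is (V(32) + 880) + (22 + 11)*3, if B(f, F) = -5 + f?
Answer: 2917/3 ≈ 972.33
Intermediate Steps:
m = -5/3 (m = -3/2 + (½)/(-3) = -3/2 + (½)*(-⅓) = -3/2 - ⅙ = -5/3 ≈ -1.6667)
V(z) = -20/3 (V(z) = ((-5 + 1)*(-5/3))*(-1)³ = -4*(-5/3)*(-1) = (20/3)*(-1) = -20/3)
(V(32) + 880) + (22 + 11)*3 = (-20/3 + 880) + (22 + 11)*3 = 2620/3 + 33*3 = 2620/3 + 99 = 2917/3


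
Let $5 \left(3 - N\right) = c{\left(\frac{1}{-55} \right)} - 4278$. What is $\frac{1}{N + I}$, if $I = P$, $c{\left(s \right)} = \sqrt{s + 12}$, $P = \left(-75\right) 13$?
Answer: $- \frac{160050}{18629161} + \frac{5 \sqrt{36245}}{18629161} \approx -0.0085403$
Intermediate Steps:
$P = -975$
$c{\left(s \right)} = \sqrt{12 + s}$
$I = -975$
$N = \frac{4293}{5} - \frac{\sqrt{36245}}{275}$ ($N = 3 - \frac{\sqrt{12 + \frac{1}{-55}} - 4278}{5} = 3 - \frac{\sqrt{12 - \frac{1}{55}} - 4278}{5} = 3 - \frac{\sqrt{\frac{659}{55}} - 4278}{5} = 3 - \frac{\frac{\sqrt{36245}}{55} - 4278}{5} = 3 - \frac{-4278 + \frac{\sqrt{36245}}{55}}{5} = 3 + \left(\frac{4278}{5} - \frac{\sqrt{36245}}{275}\right) = \frac{4293}{5} - \frac{\sqrt{36245}}{275} \approx 857.91$)
$\frac{1}{N + I} = \frac{1}{\left(\frac{4293}{5} - \frac{\sqrt{36245}}{275}\right) - 975} = \frac{1}{- \frac{582}{5} - \frac{\sqrt{36245}}{275}}$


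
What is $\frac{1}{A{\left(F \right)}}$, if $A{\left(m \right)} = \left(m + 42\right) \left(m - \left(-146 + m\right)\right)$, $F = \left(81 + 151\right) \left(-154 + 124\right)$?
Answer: $- \frac{1}{1010028} \approx -9.9007 \cdot 10^{-7}$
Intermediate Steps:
$F = -6960$ ($F = 232 \left(-30\right) = -6960$)
$A{\left(m \right)} = 6132 + 146 m$ ($A{\left(m \right)} = \left(42 + m\right) 146 = 6132 + 146 m$)
$\frac{1}{A{\left(F \right)}} = \frac{1}{6132 + 146 \left(-6960\right)} = \frac{1}{6132 - 1016160} = \frac{1}{-1010028} = - \frac{1}{1010028}$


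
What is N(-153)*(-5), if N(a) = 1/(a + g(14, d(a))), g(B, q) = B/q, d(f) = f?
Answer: 765/23423 ≈ 0.032660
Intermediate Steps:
N(a) = 1/(a + 14/a)
N(-153)*(-5) = -153/(14 + (-153)²)*(-5) = -153/(14 + 23409)*(-5) = -153/23423*(-5) = 765/23423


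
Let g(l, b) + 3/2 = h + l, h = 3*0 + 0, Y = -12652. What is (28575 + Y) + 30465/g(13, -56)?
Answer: 427159/23 ≈ 18572.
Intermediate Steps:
h = 0 (h = 0 + 0 = 0)
g(l, b) = -3/2 + l (g(l, b) = -3/2 + (0 + l) = -3/2 + l)
(28575 + Y) + 30465/g(13, -56) = (28575 - 12652) + 30465/(-3/2 + 13) = 15923 + 30465/(23/2) = 15923 + 30465*(2/23) = 15923 + 60930/23 = 427159/23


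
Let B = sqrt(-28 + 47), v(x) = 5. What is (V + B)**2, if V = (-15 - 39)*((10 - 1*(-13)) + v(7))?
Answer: (1512 - sqrt(19))**2 ≈ 2.2730e+6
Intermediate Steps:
B = sqrt(19) ≈ 4.3589
V = -1512 (V = (-15 - 39)*((10 - 1*(-13)) + 5) = -54*((10 + 13) + 5) = -54*(23 + 5) = -54*28 = -1512)
(V + B)**2 = (-1512 + sqrt(19))**2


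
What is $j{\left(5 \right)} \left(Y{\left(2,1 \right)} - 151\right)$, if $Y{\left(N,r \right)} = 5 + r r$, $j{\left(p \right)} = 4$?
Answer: $-580$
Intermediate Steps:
$Y{\left(N,r \right)} = 5 + r^{2}$
$j{\left(5 \right)} \left(Y{\left(2,1 \right)} - 151\right) = 4 \left(\left(5 + 1^{2}\right) - 151\right) = 4 \left(\left(5 + 1\right) - 151\right) = 4 \left(6 - 151\right) = 4 \left(-145\right) = -580$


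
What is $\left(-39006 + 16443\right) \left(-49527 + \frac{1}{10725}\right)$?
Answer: $\frac{3994982773554}{3575} \approx 1.1175 \cdot 10^{9}$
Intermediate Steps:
$\left(-39006 + 16443\right) \left(-49527 + \frac{1}{10725}\right) = - 22563 \left(-49527 + \frac{1}{10725}\right) = \left(-22563\right) \left(- \frac{531177074}{10725}\right) = \frac{3994982773554}{3575}$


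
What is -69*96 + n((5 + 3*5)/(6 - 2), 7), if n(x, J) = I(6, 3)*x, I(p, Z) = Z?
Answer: -6609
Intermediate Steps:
n(x, J) = 3*x
-69*96 + n((5 + 3*5)/(6 - 2), 7) = -69*96 + 3*((5 + 3*5)/(6 - 2)) = -6624 + 3*((5 + 15)/4) = -6624 + 3*(20*(¼)) = -6624 + 3*5 = -6624 + 15 = -6609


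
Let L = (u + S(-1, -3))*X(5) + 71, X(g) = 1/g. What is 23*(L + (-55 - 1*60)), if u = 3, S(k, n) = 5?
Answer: -4876/5 ≈ -975.20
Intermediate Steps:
L = 363/5 (L = (3 + 5)/5 + 71 = 8*(⅕) + 71 = 8/5 + 71 = 363/5 ≈ 72.600)
23*(L + (-55 - 1*60)) = 23*(363/5 + (-55 - 1*60)) = 23*(363/5 + (-55 - 60)) = 23*(363/5 - 115) = 23*(-212/5) = -4876/5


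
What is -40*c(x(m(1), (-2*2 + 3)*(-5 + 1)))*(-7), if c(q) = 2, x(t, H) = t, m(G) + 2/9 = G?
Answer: 560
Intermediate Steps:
m(G) = -2/9 + G
-40*c(x(m(1), (-2*2 + 3)*(-5 + 1)))*(-7) = -40*2*(-7) = -80*(-7) = 560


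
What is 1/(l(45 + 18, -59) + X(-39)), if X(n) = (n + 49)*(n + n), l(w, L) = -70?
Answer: -1/850 ≈ -0.0011765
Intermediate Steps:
X(n) = 2*n*(49 + n) (X(n) = (49 + n)*(2*n) = 2*n*(49 + n))
1/(l(45 + 18, -59) + X(-39)) = 1/(-70 + 2*(-39)*(49 - 39)) = 1/(-70 + 2*(-39)*10) = 1/(-70 - 780) = 1/(-850) = -1/850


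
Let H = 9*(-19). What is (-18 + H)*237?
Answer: -44793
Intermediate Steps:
H = -171
(-18 + H)*237 = (-18 - 171)*237 = -189*237 = -44793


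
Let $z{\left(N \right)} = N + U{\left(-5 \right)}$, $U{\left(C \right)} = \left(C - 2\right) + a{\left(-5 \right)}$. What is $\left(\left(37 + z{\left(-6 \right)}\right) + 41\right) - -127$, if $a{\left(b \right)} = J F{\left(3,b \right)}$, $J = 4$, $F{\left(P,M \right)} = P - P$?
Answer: $192$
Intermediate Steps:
$F{\left(P,M \right)} = 0$
$a{\left(b \right)} = 0$ ($a{\left(b \right)} = 4 \cdot 0 = 0$)
$U{\left(C \right)} = -2 + C$ ($U{\left(C \right)} = \left(C - 2\right) + 0 = \left(-2 + C\right) + 0 = -2 + C$)
$z{\left(N \right)} = -7 + N$ ($z{\left(N \right)} = N - 7 = -7 + N$)
$\left(\left(37 + z{\left(-6 \right)}\right) + 41\right) - -127 = \left(\left(37 - 13\right) + 41\right) - -127 = \left(\left(37 - 13\right) + 41\right) + 127 = \left(24 + 41\right) + 127 = 65 + 127 = 192$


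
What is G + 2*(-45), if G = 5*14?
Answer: -20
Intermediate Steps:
G = 70
G + 2*(-45) = 70 + 2*(-45) = 70 - 90 = -20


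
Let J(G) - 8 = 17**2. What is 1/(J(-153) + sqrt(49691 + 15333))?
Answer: 297/23185 - 16*sqrt(254)/23185 ≈ 0.0018116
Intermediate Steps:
J(G) = 297 (J(G) = 8 + 17**2 = 8 + 289 = 297)
1/(J(-153) + sqrt(49691 + 15333)) = 1/(297 + sqrt(49691 + 15333)) = 1/(297 + sqrt(65024)) = 1/(297 + 16*sqrt(254))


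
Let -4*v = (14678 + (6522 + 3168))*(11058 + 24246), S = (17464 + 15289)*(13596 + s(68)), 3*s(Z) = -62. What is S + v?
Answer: 688682774/3 ≈ 2.2956e+8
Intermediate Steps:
s(Z) = -62/3 (s(Z) = (⅓)*(-62) = -62/3)
S = 1333898678/3 (S = (17464 + 15289)*(13596 - 62/3) = 32753*(40726/3) = 1333898678/3 ≈ 4.4463e+8)
v = -215071968 (v = -(14678 + (6522 + 3168))*(11058 + 24246)/4 = -(14678 + 9690)*35304/4 = -6092*35304 = -¼*860287872 = -215071968)
S + v = 1333898678/3 - 215071968 = 688682774/3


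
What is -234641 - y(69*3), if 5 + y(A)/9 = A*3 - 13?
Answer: -240068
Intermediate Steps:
y(A) = -162 + 27*A (y(A) = -45 + 9*(A*3 - 13) = -45 + 9*(3*A - 13) = -45 + 9*(-13 + 3*A) = -45 + (-117 + 27*A) = -162 + 27*A)
-234641 - y(69*3) = -234641 - (-162 + 27*(69*3)) = -234641 - (-162 + 27*207) = -234641 - (-162 + 5589) = -234641 - 1*5427 = -234641 - 5427 = -240068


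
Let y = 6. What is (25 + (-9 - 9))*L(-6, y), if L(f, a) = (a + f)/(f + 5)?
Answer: 0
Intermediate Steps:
L(f, a) = (a + f)/(5 + f)
(25 + (-9 - 9))*L(-6, y) = (25 + (-9 - 9))*((6 - 6)/(5 - 6)) = (25 - 18)*(0/(-1)) = 7*(-1*0) = 7*0 = 0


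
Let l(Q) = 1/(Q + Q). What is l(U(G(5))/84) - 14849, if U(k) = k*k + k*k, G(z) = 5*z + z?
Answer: -4454693/300 ≈ -14849.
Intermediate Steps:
G(z) = 6*z
U(k) = 2*k**2 (U(k) = k**2 + k**2 = 2*k**2)
l(Q) = 1/(2*Q)
l(U(G(5))/84) - 14849 = 1/(2*(((2*(6*5)**2)/84))) - 14849 = 1/(2*(((2*30**2)*(1/84)))) - 14849 = 1/(2*(((2*900)*(1/84)))) - 14849 = 1/(2*((1800*(1/84)))) - 14849 = 1/(2*(150/7)) - 14849 = (1/2)*(7/150) - 14849 = 7/300 - 14849 = -4454693/300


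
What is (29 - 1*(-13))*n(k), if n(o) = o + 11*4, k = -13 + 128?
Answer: 6678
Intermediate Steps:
k = 115
n(o) = 44 + o (n(o) = o + 44 = 44 + o)
(29 - 1*(-13))*n(k) = (29 - 1*(-13))*(44 + 115) = (29 + 13)*159 = 42*159 = 6678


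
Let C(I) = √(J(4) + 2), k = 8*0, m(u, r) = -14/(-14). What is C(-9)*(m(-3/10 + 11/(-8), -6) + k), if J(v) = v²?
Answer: 3*√2 ≈ 4.2426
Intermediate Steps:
m(u, r) = 1 (m(u, r) = -14*(-1/14) = 1)
k = 0
C(I) = 3*√2 (C(I) = √(4² + 2) = √(16 + 2) = √18 = 3*√2)
C(-9)*(m(-3/10 + 11/(-8), -6) + k) = (3*√2)*(1 + 0) = (3*√2)*1 = 3*√2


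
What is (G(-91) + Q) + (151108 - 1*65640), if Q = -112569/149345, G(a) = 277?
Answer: 12805474456/149345 ≈ 85744.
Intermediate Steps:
Q = -112569/149345 (Q = -112569*1/149345 = -112569/149345 ≈ -0.75375)
(G(-91) + Q) + (151108 - 1*65640) = (277 - 112569/149345) + (151108 - 1*65640) = 41255996/149345 + (151108 - 65640) = 41255996/149345 + 85468 = 12805474456/149345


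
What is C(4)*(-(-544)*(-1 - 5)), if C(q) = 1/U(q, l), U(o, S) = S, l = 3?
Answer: -1088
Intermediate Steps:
C(q) = ⅓ (C(q) = 1/3 = ⅓)
C(4)*(-(-544)*(-1 - 5)) = (-(-544)*(-1 - 5))/3 = (-(-544)*(-6))/3 = (-136*24)/3 = (⅓)*(-3264) = -1088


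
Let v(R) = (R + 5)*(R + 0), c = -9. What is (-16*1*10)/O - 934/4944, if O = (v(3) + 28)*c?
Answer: 14747/96408 ≈ 0.15296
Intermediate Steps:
v(R) = R*(5 + R) (v(R) = (5 + R)*R = R*(5 + R))
O = -468 (O = (3*(5 + 3) + 28)*(-9) = (3*8 + 28)*(-9) = (24 + 28)*(-9) = 52*(-9) = -468)
(-16*1*10)/O - 934/4944 = (-16*1*10)/(-468) - 934/4944 = -16*10*(-1/468) - 934*1/4944 = -160*(-1/468) - 467/2472 = 40/117 - 467/2472 = 14747/96408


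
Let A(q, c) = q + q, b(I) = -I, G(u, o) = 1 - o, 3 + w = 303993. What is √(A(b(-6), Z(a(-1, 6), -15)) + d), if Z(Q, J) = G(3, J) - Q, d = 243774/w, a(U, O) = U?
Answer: √32861774985/50665 ≈ 3.5780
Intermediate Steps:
w = 303990 (w = -3 + 303993 = 303990)
d = 40629/50665 (d = 243774/303990 = 243774*(1/303990) = 40629/50665 ≈ 0.80191)
Z(Q, J) = 1 - J - Q (Z(Q, J) = (1 - J) - Q = 1 - J - Q)
A(q, c) = 2*q
√(A(b(-6), Z(a(-1, 6), -15)) + d) = √(2*(-1*(-6)) + 40629/50665) = √(2*6 + 40629/50665) = √(12 + 40629/50665) = √(648609/50665) = √32861774985/50665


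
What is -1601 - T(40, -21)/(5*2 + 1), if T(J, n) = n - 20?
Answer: -17570/11 ≈ -1597.3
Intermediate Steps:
T(J, n) = -20 + n
-1601 - T(40, -21)/(5*2 + 1) = -1601 - (-20 - 21)/(5*2 + 1) = -1601 - (-41)/(10 + 1) = -1601 - (-41)/11 = -1601 - 1*(-41/11) = -1601 + 41/11 = -17570/11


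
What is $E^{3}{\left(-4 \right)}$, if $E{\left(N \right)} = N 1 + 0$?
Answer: $-64$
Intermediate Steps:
$E{\left(N \right)} = N$ ($E{\left(N \right)} = N + 0 = N$)
$E^{3}{\left(-4 \right)} = \left(-4\right)^{3} = -64$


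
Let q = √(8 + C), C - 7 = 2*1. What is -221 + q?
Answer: -221 + √17 ≈ -216.88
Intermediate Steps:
C = 9 (C = 7 + 2*1 = 7 + 2 = 9)
q = √17 (q = √(8 + 9) = √17 ≈ 4.1231)
-221 + q = -221 + √17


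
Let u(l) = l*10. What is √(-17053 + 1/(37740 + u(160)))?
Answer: 11*I*√54528574065/19670 ≈ 130.59*I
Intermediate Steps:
u(l) = 10*l
√(-17053 + 1/(37740 + u(160))) = √(-17053 + 1/(37740 + 10*160)) = √(-17053 + 1/(37740 + 1600)) = √(-17053 + 1/39340) = √(-670865019/39340) = 11*I*√54528574065/19670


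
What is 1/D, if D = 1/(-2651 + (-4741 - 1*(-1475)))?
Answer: -5917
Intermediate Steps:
D = -1/5917 (D = 1/(-2651 + (-4741 + 1475)) = 1/(-2651 - 3266) = 1/(-5917) = -1/5917 ≈ -0.00016900)
1/D = 1/(-1/5917) = -5917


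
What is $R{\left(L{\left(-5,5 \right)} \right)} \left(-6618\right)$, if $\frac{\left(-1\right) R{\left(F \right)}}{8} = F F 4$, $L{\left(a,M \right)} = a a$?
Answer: $132360000$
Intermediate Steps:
$L{\left(a,M \right)} = a^{2}$
$R{\left(F \right)} = - 32 F^{2}$ ($R{\left(F \right)} = - 8 F F 4 = - 8 F^{2} \cdot 4 = - 8 \cdot 4 F^{2} = - 32 F^{2}$)
$R{\left(L{\left(-5,5 \right)} \right)} \left(-6618\right) = - 32 \left(\left(-5\right)^{2}\right)^{2} \left(-6618\right) = - 32 \cdot 25^{2} \left(-6618\right) = \left(-32\right) 625 \left(-6618\right) = \left(-20000\right) \left(-6618\right) = 132360000$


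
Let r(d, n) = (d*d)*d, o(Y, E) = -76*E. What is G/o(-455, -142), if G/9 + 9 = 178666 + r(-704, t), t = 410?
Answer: -3138615063/10792 ≈ -2.9083e+5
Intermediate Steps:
r(d, n) = d**3 (r(d, n) = d**2*d = d**3)
G = -3138615063 (G = -81 + 9*(178666 + (-704)**3) = -81 + 9*(178666 - 348913664) = -81 + 9*(-348734998) = -81 - 3138614982 = -3138615063)
G/o(-455, -142) = -3138615063/((-76*(-142))) = -3138615063/10792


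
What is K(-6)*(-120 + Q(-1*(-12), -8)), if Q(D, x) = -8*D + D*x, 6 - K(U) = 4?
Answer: -624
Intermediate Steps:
K(U) = 2 (K(U) = 6 - 1*4 = 6 - 4 = 2)
K(-6)*(-120 + Q(-1*(-12), -8)) = 2*(-120 + (-1*(-12))*(-8 - 8)) = 2*(-120 + 12*(-16)) = 2*(-120 - 192) = 2*(-312) = -624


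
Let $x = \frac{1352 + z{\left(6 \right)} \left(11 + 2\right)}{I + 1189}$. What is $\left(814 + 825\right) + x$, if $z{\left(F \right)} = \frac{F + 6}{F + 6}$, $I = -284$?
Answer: $\frac{296932}{181} \approx 1640.5$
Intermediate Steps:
$z{\left(F \right)} = 1$ ($z{\left(F \right)} = \frac{6 + F}{6 + F} = 1$)
$x = \frac{273}{181}$ ($x = \frac{1352 + 1 \left(11 + 2\right)}{-284 + 1189} = \frac{1352 + 1 \cdot 13}{905} = \left(1352 + 13\right) \frac{1}{905} = 1365 \cdot \frac{1}{905} = \frac{273}{181} \approx 1.5083$)
$\left(814 + 825\right) + x = \left(814 + 825\right) + \frac{273}{181} = 1639 + \frac{273}{181} = \frac{296932}{181}$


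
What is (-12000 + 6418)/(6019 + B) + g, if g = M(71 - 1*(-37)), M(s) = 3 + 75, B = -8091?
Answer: 83599/1036 ≈ 80.694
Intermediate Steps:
M(s) = 78
g = 78
(-12000 + 6418)/(6019 + B) + g = (-12000 + 6418)/(6019 - 8091) + 78 = -5582/(-2072) + 78 = -5582*(-1/2072) + 78 = 2791/1036 + 78 = 83599/1036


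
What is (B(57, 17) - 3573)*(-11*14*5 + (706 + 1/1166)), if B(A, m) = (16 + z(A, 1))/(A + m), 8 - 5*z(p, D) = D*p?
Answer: 1861321489/8140 ≈ 2.2866e+5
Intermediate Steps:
z(p, D) = 8/5 - D*p/5
B(A, m) = (88/5 - A/5)/(A + m) (B(A, m) = (16 + (8/5 - 1/5*1*A))/(A + m) = (16 + (8/5 - A/5))/(A + m) = (88/5 - A/5)/(A + m))
(B(57, 17) - 3573)*(-11*14*5 + (706 + 1/1166)) = ((88 - 1*57)/(5*(57 + 17)) - 3573)*(-11*14*5 + (706 + 1/1166)) = ((1/5)*(88 - 57)/74 - 3573)*(-154*5 + (706 + 1/1166)) = ((1/5)*(1/74)*31 - 3573)*(-770 + 823197/1166) = (31/370 - 3573)*(-74623/1166) = -1321979/370*(-74623/1166) = 1861321489/8140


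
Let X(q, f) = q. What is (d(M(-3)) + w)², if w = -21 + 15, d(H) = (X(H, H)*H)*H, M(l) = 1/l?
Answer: 26569/729 ≈ 36.446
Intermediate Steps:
d(H) = H³ (d(H) = (H*H)*H = H²*H = H³)
w = -6
(d(M(-3)) + w)² = ((1/(-3))³ - 6)² = ((-⅓)³ - 6)² = (-1/27 - 6)² = (-163/27)² = 26569/729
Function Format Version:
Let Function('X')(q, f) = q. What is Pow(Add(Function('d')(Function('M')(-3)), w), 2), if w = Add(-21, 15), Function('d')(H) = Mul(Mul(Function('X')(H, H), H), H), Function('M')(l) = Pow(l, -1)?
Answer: Rational(26569, 729) ≈ 36.446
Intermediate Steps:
Function('d')(H) = Pow(H, 3) (Function('d')(H) = Mul(Mul(H, H), H) = Mul(Pow(H, 2), H) = Pow(H, 3))
w = -6
Pow(Add(Function('d')(Function('M')(-3)), w), 2) = Pow(Add(Pow(Pow(-3, -1), 3), -6), 2) = Pow(Add(Pow(Rational(-1, 3), 3), -6), 2) = Pow(Add(Rational(-1, 27), -6), 2) = Pow(Rational(-163, 27), 2) = Rational(26569, 729)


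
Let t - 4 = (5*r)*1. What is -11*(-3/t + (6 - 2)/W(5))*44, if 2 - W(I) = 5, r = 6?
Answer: 35090/51 ≈ 688.04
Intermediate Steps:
W(I) = -3 (W(I) = 2 - 1*5 = 2 - 5 = -3)
t = 34 (t = 4 + (5*6)*1 = 4 + 30*1 = 4 + 30 = 34)
-11*(-3/t + (6 - 2)/W(5))*44 = -11*(-3/34 + (6 - 2)/(-3))*44 = -11*(-3*1/34 + 4*(-⅓))*44 = -11*(-3/34 - 4/3)*44 = -(-1595)*44/102 = -11*(-3190/51) = 35090/51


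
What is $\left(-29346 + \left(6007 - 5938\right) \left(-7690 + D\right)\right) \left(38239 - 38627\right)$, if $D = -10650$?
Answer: $502384728$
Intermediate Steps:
$\left(-29346 + \left(6007 - 5938\right) \left(-7690 + D\right)\right) \left(38239 - 38627\right) = \left(-29346 + \left(6007 - 5938\right) \left(-7690 - 10650\right)\right) \left(38239 - 38627\right) = \left(-29346 + 69 \left(-18340\right)\right) \left(-388\right) = \left(-29346 - 1265460\right) \left(-388\right) = \left(-1294806\right) \left(-388\right) = 502384728$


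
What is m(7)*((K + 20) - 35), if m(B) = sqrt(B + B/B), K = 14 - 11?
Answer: -24*sqrt(2) ≈ -33.941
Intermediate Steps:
K = 3
m(B) = sqrt(1 + B) (m(B) = sqrt(B + 1) = sqrt(1 + B))
m(7)*((K + 20) - 35) = sqrt(1 + 7)*((3 + 20) - 35) = sqrt(8)*(23 - 35) = (2*sqrt(2))*(-12) = -24*sqrt(2)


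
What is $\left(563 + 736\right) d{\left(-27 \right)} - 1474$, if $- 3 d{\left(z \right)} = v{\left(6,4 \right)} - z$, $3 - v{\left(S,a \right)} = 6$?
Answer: $-11866$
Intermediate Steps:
$v{\left(S,a \right)} = -3$ ($v{\left(S,a \right)} = 3 - 6 = -3$)
$d{\left(z \right)} = 1 + \frac{z}{3}$ ($d{\left(z \right)} = - \frac{-3 - z}{3} = 1 + \frac{z}{3}$)
$\left(563 + 736\right) d{\left(-27 \right)} - 1474 = \left(563 + 736\right) \left(1 + \frac{1}{3} \left(-27\right)\right) - 1474 = 1299 \left(1 - 9\right) - 1474 = 1299 \left(-8\right) - 1474 = -10392 - 1474 = -11866$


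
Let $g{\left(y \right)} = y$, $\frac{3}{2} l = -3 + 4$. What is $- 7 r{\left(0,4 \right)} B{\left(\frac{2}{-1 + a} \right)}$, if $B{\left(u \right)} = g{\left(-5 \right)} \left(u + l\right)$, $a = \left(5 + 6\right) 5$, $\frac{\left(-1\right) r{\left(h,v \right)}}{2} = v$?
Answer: $- \frac{5320}{27} \approx -197.04$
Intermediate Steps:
$l = \frac{2}{3}$ ($l = \frac{2 \left(-3 + 4\right)}{3} = \frac{2}{3} \cdot 1 = \frac{2}{3} \approx 0.66667$)
$r{\left(h,v \right)} = - 2 v$
$a = 55$ ($a = 11 \cdot 5 = 55$)
$B{\left(u \right)} = - \frac{10}{3} - 5 u$ ($B{\left(u \right)} = - 5 \left(u + \frac{2}{3}\right) = - 5 \left(\frac{2}{3} + u\right) = - \frac{10}{3} - 5 u$)
$- 7 r{\left(0,4 \right)} B{\left(\frac{2}{-1 + a} \right)} = - 7 \left(\left(-2\right) 4\right) \left(- \frac{10}{3} - 5 \frac{2}{-1 + 55}\right) = \left(-7\right) \left(-8\right) \left(- \frac{10}{3} - 5 \cdot \frac{2}{54}\right) = 56 \left(- \frac{10}{3} - 5 \cdot 2 \cdot \frac{1}{54}\right) = 56 \left(- \frac{10}{3} - \frac{5}{27}\right) = 56 \left(- \frac{95}{27}\right) = - \frac{5320}{27}$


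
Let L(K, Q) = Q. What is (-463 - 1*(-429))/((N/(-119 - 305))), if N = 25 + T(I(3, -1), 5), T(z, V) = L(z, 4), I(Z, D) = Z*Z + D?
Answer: 14416/29 ≈ 497.10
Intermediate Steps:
I(Z, D) = D + Z² (I(Z, D) = Z² + D = D + Z²)
T(z, V) = 4
N = 29 (N = 25 + 4 = 29)
(-463 - 1*(-429))/((N/(-119 - 305))) = (-463 - 1*(-429))/((29/(-119 - 305))) = (-463 + 429)/((29/(-424))) = -34/(29*(-1/424)) = -34/(-29/424) = -34*(-424/29) = 14416/29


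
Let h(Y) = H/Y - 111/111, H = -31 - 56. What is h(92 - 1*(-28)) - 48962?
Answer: -1958549/40 ≈ -48964.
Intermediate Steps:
H = -87
h(Y) = -1 - 87/Y (h(Y) = -87/Y - 111/111 = -87/Y - 111*1/111 = -87/Y - 1 = -1 - 87/Y)
h(92 - 1*(-28)) - 48962 = (-87 - (92 - 1*(-28)))/(92 - 1*(-28)) - 48962 = (-87 - (92 + 28))/(92 + 28) - 48962 = (-87 - 1*120)/120 - 48962 = (-87 - 120)/120 - 48962 = (1/120)*(-207) - 48962 = -69/40 - 48962 = -1958549/40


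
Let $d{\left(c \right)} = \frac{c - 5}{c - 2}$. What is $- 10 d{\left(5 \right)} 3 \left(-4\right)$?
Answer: $0$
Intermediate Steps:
$d{\left(c \right)} = \frac{-5 + c}{-2 + c}$
$- 10 d{\left(5 \right)} 3 \left(-4\right) = - 10 \frac{-5 + 5}{-2 + 5} \cdot 3 \left(-4\right) = - 10 \cdot \frac{1}{3} \cdot 0 \cdot 3 \left(-4\right) = - 10 \cdot 0 \cdot 3 \left(-4\right) = \left(-10\right) 0 \left(-4\right) = 0 \left(-4\right) = 0$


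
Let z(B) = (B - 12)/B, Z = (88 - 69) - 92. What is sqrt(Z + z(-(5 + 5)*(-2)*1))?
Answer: 11*I*sqrt(15)/5 ≈ 8.5206*I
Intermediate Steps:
Z = -73 (Z = 19 - 92 = -73)
z(B) = (-12 + B)/B
sqrt(Z + z(-(5 + 5)*(-2)*1)) = sqrt(-73 + (-12 - (5 + 5)*(-2)*1)/((-(5 + 5)*(-2)*1))) = sqrt(-73 + (-12 - 10*(-2)*1)/((-10*(-2)*1))) = sqrt(-73 + (-12 - 1*(-20)*1)/((-1*(-20)*1))) = sqrt(-73 + (-12 + 20*1)/((20*1))) = sqrt(-73 + (-12 + 20)/20) = sqrt(-73 + (1/20)*8) = sqrt(-73 + 2/5) = sqrt(-363/5) = 11*I*sqrt(15)/5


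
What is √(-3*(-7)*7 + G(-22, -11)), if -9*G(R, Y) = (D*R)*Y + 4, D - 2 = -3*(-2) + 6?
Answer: I*√2069/3 ≈ 15.162*I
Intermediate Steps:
D = 14 (D = 2 + (-3*(-2) + 6) = 2 + (6 + 6) = 2 + 12 = 14)
G(R, Y) = -4/9 - 14*R*Y/9 (G(R, Y) = -((14*R)*Y + 4)/9 = -(14*R*Y + 4)/9 = -(4 + 14*R*Y)/9 = -4/9 - 14*R*Y/9)
√(-3*(-7)*7 + G(-22, -11)) = √(-3*(-7)*7 + (-4/9 - 14/9*(-22)*(-11))) = √(21*7 + (-4/9 - 3388/9)) = √(147 - 3392/9) = √(-2069/9) = I*√2069/3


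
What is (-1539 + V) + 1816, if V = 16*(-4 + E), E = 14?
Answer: 437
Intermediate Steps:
V = 160 (V = 16*(-4 + 14) = 16*10 = 160)
(-1539 + V) + 1816 = (-1539 + 160) + 1816 = -1379 + 1816 = 437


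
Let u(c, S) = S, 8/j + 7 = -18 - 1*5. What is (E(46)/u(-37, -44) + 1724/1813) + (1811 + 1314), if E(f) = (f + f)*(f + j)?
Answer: 906507071/299145 ≈ 3030.3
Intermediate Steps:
j = -4/15 (j = 8/(-7 + (-18 - 1*5)) = 8/(-7 + (-18 - 5)) = 8/(-7 - 23) = 8/(-30) = 8*(-1/30) = -4/15 ≈ -0.26667)
E(f) = 2*f*(-4/15 + f) (E(f) = (f + f)*(f - 4/15) = (2*f)*(-4/15 + f) = 2*f*(-4/15 + f))
(E(46)/u(-37, -44) + 1724/1813) + (1811 + 1314) = (((2/15)*46*(-4 + 15*46))/(-44) + 1724/1813) + (1811 + 1314) = (((2/15)*46*(-4 + 690))*(-1/44) + 1724*(1/1813)) + 3125 = (((2/15)*46*686)*(-1/44) + 1724/1813) + 3125 = ((63112/15)*(-1/44) + 1724/1813) + 3125 = (-15778/165 + 1724/1813) + 3125 = -28321054/299145 + 3125 = 906507071/299145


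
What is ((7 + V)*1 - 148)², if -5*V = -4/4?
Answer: 495616/25 ≈ 19825.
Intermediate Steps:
V = ⅕ (V = -(-4)/(5*4) = -⅕*(-1) = ⅕ ≈ 0.20000)
((7 + V)*1 - 148)² = ((7 + ⅕)*1 - 148)² = ((36/5)*1 - 148)² = (36/5 - 148)² = (-704/5)² = 495616/25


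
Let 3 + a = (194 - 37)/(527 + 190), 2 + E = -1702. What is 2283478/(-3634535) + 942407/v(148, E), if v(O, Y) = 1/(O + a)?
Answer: 356639841609767164/2605961595 ≈ 1.3686e+8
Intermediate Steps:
E = -1704 (E = -2 - 1702 = -1704)
a = -1994/717 (a = -3 + (194 - 37)/(527 + 190) = -3 + 157/717 = -1994/717 ≈ -2.7810)
v(O, Y) = 1/(-1994/717 + O) (v(O, Y) = 1/(O - 1994/717) = 1/(-1994/717 + O))
2283478/(-3634535) + 942407/v(148, E) = 2283478/(-3634535) + 942407/((717/(-1994 + 717*148))) = 2283478*(-1/3634535) + 942407/((717/(-1994 + 106116))) = -2283478/3634535 + 942407/((717/104122)) = -2283478/3634535 + 942407/((717*(1/104122))) = -2283478/3634535 + 942407/(717/104122) = -2283478/3634535 + 942407*(104122/717) = -2283478/3634535 + 98125301654/717 = 356639841609767164/2605961595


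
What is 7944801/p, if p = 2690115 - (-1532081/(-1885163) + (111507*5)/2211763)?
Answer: 33126116084251003569/11216520904412010427 ≈ 2.9533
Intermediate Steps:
p = 11216520904412010427/4169533772369 (p = 2690115 - (-1532081*(-1/1885163) + 557535*(1/2211763)) = 2690115 - (1532081/1885163 + 557535/2211763) = 2690115 - 1*4439644422008/4169533772369 = 2690115 - 4439644422008/4169533772369 = 11216520904412010427/4169533772369 ≈ 2.6901e+6)
7944801/p = 7944801/(11216520904412010427/4169533772369) = 7944801*(4169533772369/11216520904412010427) = 33126116084251003569/11216520904412010427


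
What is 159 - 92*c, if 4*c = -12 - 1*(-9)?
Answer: 228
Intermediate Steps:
c = -3/4 (c = (-12 - 1*(-9))/4 = (-12 + 9)/4 = (1/4)*(-3) = -3/4 ≈ -0.75000)
159 - 92*c = 159 - 92*(-3/4) = 159 + 69 = 228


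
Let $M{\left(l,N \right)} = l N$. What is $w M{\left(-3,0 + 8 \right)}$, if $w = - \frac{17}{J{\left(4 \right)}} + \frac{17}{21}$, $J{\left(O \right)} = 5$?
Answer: $\frac{2176}{35} \approx 62.171$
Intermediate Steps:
$M{\left(l,N \right)} = N l$
$w = - \frac{272}{105}$ ($w = - \frac{17}{5} + \frac{17}{21} = - \frac{272}{105} \approx -2.5905$)
$w M{\left(-3,0 + 8 \right)} = - \frac{272 \left(0 + 8\right) \left(-3\right)}{105} = - \frac{272 \cdot 8 \left(-3\right)}{105} = \left(- \frac{272}{105}\right) \left(-24\right) = \frac{2176}{35}$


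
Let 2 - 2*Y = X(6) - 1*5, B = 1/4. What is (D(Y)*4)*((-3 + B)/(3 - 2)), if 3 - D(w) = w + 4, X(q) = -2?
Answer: 121/2 ≈ 60.500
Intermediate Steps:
B = 1/4 ≈ 0.25000
Y = 9/2 (Y = 1 - (-2 - 1*5)/2 = 1 - (-2 - 5)/2 = 1 - 1/2*(-7) = 1 + 7/2 = 9/2 ≈ 4.5000)
D(w) = -1 - w (D(w) = 3 - (w + 4) = 3 - (4 + w) = 3 + (-4 - w) = -1 - w)
(D(Y)*4)*((-3 + B)/(3 - 2)) = ((-1 - 1*9/2)*4)*((-3 + 1/4)/(3 - 2)) = ((-1 - 9/2)*4)*(-11/4/1) = (-11/2*4)*(-11/4*1) = -22*(-11/4) = 121/2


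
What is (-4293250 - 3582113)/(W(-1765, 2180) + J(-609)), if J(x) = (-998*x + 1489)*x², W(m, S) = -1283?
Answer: -7875363/225967036468 ≈ -3.4852e-5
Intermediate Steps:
J(x) = x²*(1489 - 998*x) (J(x) = (1489 - 998*x)*x² = x²*(1489 - 998*x))
(-4293250 - 3582113)/(W(-1765, 2180) + J(-609)) = (-4293250 - 3582113)/(-1283 + (-609)²*(1489 - 998*(-609))) = -7875363/(-1283 + 370881*(1489 + 607782)) = -7875363/(-1283 + 370881*609271) = -7875363/(-1283 + 225967037751) = -7875363/225967036468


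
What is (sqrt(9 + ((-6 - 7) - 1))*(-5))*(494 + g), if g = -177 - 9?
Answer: -1540*I*sqrt(5) ≈ -3443.5*I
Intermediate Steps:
g = -186
(sqrt(9 + ((-6 - 7) - 1))*(-5))*(494 + g) = (sqrt(9 + ((-6 - 7) - 1))*(-5))*(494 - 186) = (sqrt(9 + (-13 - 1))*(-5))*308 = (sqrt(9 - 14)*(-5))*308 = (sqrt(-5)*(-5))*308 = ((I*sqrt(5))*(-5))*308 = -5*I*sqrt(5)*308 = -1540*I*sqrt(5)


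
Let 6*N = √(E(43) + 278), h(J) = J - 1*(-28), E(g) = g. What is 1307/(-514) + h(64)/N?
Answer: -1307/514 + 184*√321/107 ≈ 28.267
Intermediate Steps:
h(J) = 28 + J (h(J) = J + 28 = 28 + J)
N = √321/6 (N = √(43 + 278)/6 = √321/6 ≈ 2.9861)
1307/(-514) + h(64)/N = 1307/(-514) + (28 + 64)/((√321/6)) = 1307*(-1/514) + 92*(2*√321/107) = -1307/514 + 184*√321/107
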